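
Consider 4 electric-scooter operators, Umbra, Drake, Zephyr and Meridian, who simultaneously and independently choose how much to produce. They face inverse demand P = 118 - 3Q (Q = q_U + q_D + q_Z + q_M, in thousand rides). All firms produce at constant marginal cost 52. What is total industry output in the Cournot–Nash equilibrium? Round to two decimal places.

A representative firm's profit is π_i = q_i(118 - 3Q) - 52q_i.
Setting ∂π_i/∂q_i = 0 with rivals' quantities fixed: 66 - 6q_i - 3·Σ_{j≠i} q_j = 0.
With identical firms every q_j equals q_i, so Σ_{j≠i} q_j = 3q_i and 66 = 15q_i, giving q_i = 22/5.
Total output Q = 22/5 + 22/5 + 22/5 + 22/5 = 88/5.

17.60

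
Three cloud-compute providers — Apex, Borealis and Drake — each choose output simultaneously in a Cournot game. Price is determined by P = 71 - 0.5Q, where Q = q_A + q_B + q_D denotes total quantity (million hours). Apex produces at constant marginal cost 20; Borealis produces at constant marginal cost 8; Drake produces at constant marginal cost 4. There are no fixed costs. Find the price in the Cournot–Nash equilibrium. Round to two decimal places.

Apex's profit: π_A = (71 - 0.5Q)q_A - (20q_A). Setting ∂π_A/∂q_A = 0: 51 - q_A - (1/2)(q_B + q_D) = 0.
Borealis's profit: π_B = (71 - 0.5Q)q_B - (8q_B). Setting ∂π_B/∂q_B = 0: 63 - q_B - (1/2)(q_A + q_D) = 0.
Drake's profit: π_D = (71 - 0.5Q)q_D - (4q_D). Setting ∂π_D/∂q_D = 0: 67 - q_D - (1/2)(q_A + q_B) = 0.
Adding the 3 first-order conditions: 181 − 2Q = 0, so Q = 181/2.
Back-substituting: q_A = (51 − 181/4)/(1/2) = 23/2, q_B = (63 − 181/4)/(1/2) = 71/2, q_D = (67 − 181/4)/(1/2) = 87/2.
Total output Q = 181/2, so price P = 71 - (1/2)·(181/2) = 103/4.

25.75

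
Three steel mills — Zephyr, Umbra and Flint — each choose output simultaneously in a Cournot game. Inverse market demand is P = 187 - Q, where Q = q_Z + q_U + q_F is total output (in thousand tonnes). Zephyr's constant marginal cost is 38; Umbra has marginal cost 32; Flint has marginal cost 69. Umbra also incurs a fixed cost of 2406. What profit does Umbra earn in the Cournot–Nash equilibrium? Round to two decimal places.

44.25

Zephyr's profit: π_Z = (187 - Q)q_Z - (38q_Z). Setting ∂π_Z/∂q_Z = 0: 149 - 2q_Z - (q_U + q_F) = 0.
Umbra's first-order condition: 155 - 2q_U - (q_Z + q_F) = 0.
Flint's first-order condition: 118 - 2q_F - (q_Z + q_U) = 0.
Adding the 3 first-order conditions: 422 − 4Q = 0, so Q = 211/2.
Back-substituting: q_Z = (149 − 211/2) = 87/2, q_U = (155 − 211/2) = 99/2, q_F = (118 − 211/2) = 25/2.
Price P = 187 - 211/2 = 163/2.
Umbra's profit: (163/2 - 32)·(99/2) - 2406 = 177/4.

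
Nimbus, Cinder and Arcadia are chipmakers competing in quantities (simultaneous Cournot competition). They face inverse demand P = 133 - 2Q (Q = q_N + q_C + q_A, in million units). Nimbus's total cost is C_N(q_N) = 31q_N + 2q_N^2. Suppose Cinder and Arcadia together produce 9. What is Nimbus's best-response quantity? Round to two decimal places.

10.50

With rivals' combined output fixed at 9, Nimbus's profit is π_N = (133 - 2·9 - 2q_N)q_N - (31q_N + 2q_N²) = (115 - 2q_N)q_N - (31q_N + 2q_N²).
∂π_N/∂q_N = 84 - 8q_N = 0, so q_N = 21/2.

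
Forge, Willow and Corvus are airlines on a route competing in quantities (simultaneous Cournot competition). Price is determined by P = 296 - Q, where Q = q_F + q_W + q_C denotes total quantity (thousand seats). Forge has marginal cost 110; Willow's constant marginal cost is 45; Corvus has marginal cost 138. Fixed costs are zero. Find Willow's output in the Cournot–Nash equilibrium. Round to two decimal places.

Forge's profit: π_F = (296 - Q)q_F - (110q_F). Setting ∂π_F/∂q_F = 0: 186 - 2q_F - (q_W + q_C) = 0.
Willow's first-order condition: 251 - 2q_W - (q_F + q_C) = 0.
Corvus's first-order condition: 158 - 2q_C - (q_F + q_W) = 0.
Adding the 3 first-order conditions: 595 − 4Q = 0, so Q = 595/4.
Back-substituting: q_F = (186 − 595/4) = 149/4, q_W = (251 − 595/4) = 409/4, q_C = (158 − 595/4) = 37/4.

102.25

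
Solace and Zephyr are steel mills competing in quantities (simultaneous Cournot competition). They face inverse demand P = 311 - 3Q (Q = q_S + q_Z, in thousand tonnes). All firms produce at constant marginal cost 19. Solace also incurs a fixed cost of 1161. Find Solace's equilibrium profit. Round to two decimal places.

Each firm earns π_i = (311 - 3Q)q_i - 19q_i.
First-order condition (treating rivals' output as given): 292 - 6q_i - 3q_j = 0.
By symmetry each firm produces the same amount; substituting q_j = q_i yields q_i = 292/9.
Price P = 311 - 3·(584/9) = 349/3.
Solace's profit: (349/3 - 19)·(292/9) - 1161 = 1996.9259.

1996.93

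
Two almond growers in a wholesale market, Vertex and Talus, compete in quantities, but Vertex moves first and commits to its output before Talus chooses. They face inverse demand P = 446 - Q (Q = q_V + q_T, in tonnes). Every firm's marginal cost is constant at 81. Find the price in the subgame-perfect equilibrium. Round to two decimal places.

172.25

The follower Talus best-responds to any q_V: π_T = (446 - Q)q_T - 81q_T.
∂π_T/∂q_T = 365 - q_V - 2q_T = 0 gives the reaction function q_T = (365 - q_V)/2.
Vertex substitutes q_T(q_V) into its own profit: π_V = q_V(446 - q_V - (365 - q_V)/2) - 81q_V = (527/2 - (1/2)q_V)q_V - 81q_V.
The leader's first-order condition 365/2 - q_V = 0 yields q_V = 365/2.
Then q_T = (365 - 365/2)/2 = 365/4.
Total output Q = 1095/4, so price P = 446 - 1095/4 = 689/4.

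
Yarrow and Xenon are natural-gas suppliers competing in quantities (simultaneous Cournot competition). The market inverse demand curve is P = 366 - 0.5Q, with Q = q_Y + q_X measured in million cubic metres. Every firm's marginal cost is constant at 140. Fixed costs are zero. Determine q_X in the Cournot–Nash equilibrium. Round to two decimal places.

150.67

Each firm earns π_i = (366 - 0.5Q)q_i - 140q_i.
Setting ∂π_i/∂q_i = 0 with rivals' quantities fixed: 226 - q_i - (1/2)q_j = 0.
With identical firms every q_j equals q_i, so q_j = q_i and 226 = (3/2)q_i, giving q_i = 452/3.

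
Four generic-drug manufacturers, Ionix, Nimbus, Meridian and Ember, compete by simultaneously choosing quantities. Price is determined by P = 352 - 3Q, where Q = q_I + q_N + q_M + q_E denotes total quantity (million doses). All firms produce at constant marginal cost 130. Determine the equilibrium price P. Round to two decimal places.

Each firm earns π_i = (352 - 3Q)q_i - 130q_i.
Setting ∂π_i/∂q_i = 0 with rivals' quantities fixed: 222 - 6q_i - 3·Σ_{j≠i} q_j = 0.
By symmetry each firm produces the same amount; substituting Σ_{j≠i} q_j = 3q_i yields q_i = 222/15 = 74/5.
Total output Q = 296/5, so price P = 352 - 3·(296/5) = 872/5.

174.40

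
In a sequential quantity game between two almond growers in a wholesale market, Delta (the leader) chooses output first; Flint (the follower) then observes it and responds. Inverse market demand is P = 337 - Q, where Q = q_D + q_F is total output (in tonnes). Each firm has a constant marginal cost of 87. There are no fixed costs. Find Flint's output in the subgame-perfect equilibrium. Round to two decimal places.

62.50

The follower Flint best-responds to any q_D: π_F = (337 - Q)q_F - 87q_F.
Setting the follower's marginal profit to zero, 250 - q_D - 2q_F = 0, i.e. q_F = (250 - q_D)/2.
The leader anticipates this reaction. Substituting into P = 337 - Q gives P = 212 - (1/2)q_D, so π_D = (212 - (1/2)q_D)q_D - 87q_D.
Maximising: ∂π_D/∂q_D = 125 - q_D = 0, giving q_D = 125.
Then q_F = (250 - 125)/2 = 125/2.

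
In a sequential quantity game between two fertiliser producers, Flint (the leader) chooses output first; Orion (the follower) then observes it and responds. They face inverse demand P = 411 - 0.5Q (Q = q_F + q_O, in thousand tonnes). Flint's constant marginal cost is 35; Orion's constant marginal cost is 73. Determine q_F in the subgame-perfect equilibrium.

The follower Orion best-responds to any q_F: π_O = (411 - 0.5Q)q_O - 73q_O.
Setting the follower's marginal profit to zero, 338 - (1/2)q_F - q_O = 0, i.e. q_O = (338 - (1/2)q_F).
Flint substitutes q_O(q_F) into its own profit: π_F = q_F(411 - (1/2)q_F - (338 - (1/2)q_F)/2) - 35q_F = (242 - (1/4)q_F)q_F - 35q_F.
Maximising: ∂π_F/∂q_F = 207 - (1/2)q_F = 0, giving q_F = 414.
Then q_O = (338 - (1/2)·414) = 131.

414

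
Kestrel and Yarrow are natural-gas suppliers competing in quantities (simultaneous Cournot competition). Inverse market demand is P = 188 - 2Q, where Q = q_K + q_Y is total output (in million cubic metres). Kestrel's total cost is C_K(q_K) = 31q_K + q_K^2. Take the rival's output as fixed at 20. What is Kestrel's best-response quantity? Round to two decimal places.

19.50

With the rival's output fixed at 20, Kestrel's profit is π_K = (188 - 2·20 - 2q_K)q_K - (31q_K + q_K²) = (148 - 2q_K)q_K - (31q_K + q_K²).
∂π_K/∂q_K = 117 - 6q_K = 0, so q_K = 39/2.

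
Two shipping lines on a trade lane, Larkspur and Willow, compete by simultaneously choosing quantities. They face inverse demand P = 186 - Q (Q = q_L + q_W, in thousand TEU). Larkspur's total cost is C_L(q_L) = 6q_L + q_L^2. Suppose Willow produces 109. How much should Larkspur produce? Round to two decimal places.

With the rival's output fixed at 109, Larkspur's profit is π_L = (186 - 109 - q_L)q_L - (6q_L + q_L²) = (77 - q_L)q_L - (6q_L + q_L²).
∂π_L/∂q_L = 71 - 4q_L = 0, so q_L = 71/4.

17.75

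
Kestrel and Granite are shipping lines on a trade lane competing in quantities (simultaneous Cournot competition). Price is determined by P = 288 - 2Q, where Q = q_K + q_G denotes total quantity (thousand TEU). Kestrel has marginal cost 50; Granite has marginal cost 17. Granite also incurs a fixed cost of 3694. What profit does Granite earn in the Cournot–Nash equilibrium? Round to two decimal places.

Kestrel's profit: π_K = (288 - 2Q)q_K - (50q_K). Setting ∂π_K/∂q_K = 0: 238 - 4q_K - 2(q_G) = 0.
Granite's profit: π_G = (288 - 2Q)q_G - (17q_G). Setting ∂π_G/∂q_G = 0: 271 - 4q_G - 2(q_K) = 0.
So q_K = (238 - 2q_G)/4 and q_G = (271 - 2q_K)/4.
Substituting one into the other gives q_K = 205/6 and q_G = 152/3.
Price P = 288 - 2·(509/6) = 355/3.
Granite's profit: (355/3 - 17)·(152/3) - 3694 = 1440.2222.

1440.22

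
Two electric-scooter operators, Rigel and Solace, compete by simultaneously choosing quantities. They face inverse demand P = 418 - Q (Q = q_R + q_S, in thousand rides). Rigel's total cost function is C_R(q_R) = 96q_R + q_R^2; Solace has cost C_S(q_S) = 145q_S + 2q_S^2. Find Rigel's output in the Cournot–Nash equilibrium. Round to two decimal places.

Rigel's profit: π_R = (418 - Q)q_R - (96q_R + q_R²). Setting ∂π_R/∂q_R = 0: 322 - 4q_R - (q_S) = 0.
Solace's profit: π_S = (418 - Q)q_S - (145q_S + 2q_S²). Setting ∂π_S/∂q_S = 0: 273 - 6q_S - (q_R) = 0.
Rearranging gives the reaction functions q_R = (322 - q_S)/4 and q_S = (273 - q_R)/6.
Substituting one into the other gives q_R = 1659/23 and q_S = 770/23.

72.13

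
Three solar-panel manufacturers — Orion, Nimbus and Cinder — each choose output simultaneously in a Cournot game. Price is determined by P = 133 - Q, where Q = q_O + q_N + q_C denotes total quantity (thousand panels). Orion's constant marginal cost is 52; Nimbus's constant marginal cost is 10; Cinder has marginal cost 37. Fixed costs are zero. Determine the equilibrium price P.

Orion's profit: π_O = (133 - Q)q_O - (52q_O). Setting ∂π_O/∂q_O = 0: 81 - 2q_O - (q_N + q_C) = 0.
Nimbus's profit: π_N = (133 - Q)q_N - (10q_N). Setting ∂π_N/∂q_N = 0: 123 - 2q_N - (q_O + q_C) = 0.
Cinder's profit: π_C = (133 - Q)q_C - (37q_C). Setting ∂π_C/∂q_C = 0: 96 - 2q_C - (q_O + q_N) = 0.
Adding the 3 first-order conditions: 300 − 4Q = 0, so Q = 75.
Back-substituting: q_O = (81 − 75) = 6, q_N = (123 − 75) = 48, q_C = (96 − 75) = 21.
Total output Q = 75, so price P = 133 - 75 = 58.

58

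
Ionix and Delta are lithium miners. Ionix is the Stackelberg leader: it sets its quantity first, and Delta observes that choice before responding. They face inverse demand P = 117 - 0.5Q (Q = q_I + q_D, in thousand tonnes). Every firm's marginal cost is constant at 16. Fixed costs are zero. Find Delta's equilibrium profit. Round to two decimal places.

The follower Delta best-responds to any q_I: π_D = (117 - 0.5Q)q_D - 16q_D.
Setting the follower's marginal profit to zero, 101 - (1/2)q_I - q_D = 0, i.e. q_D = (101 - (1/2)q_I).
Ionix substitutes q_D(q_I) into its own profit: π_I = q_I(117 - (1/2)q_I - (101 - (1/2)q_I)/2) - 16q_I = (133/2 - (1/4)q_I)q_I - 16q_I.
The leader's first-order condition 101/2 - (1/2)q_I = 0 yields q_I = 101.
Then q_D = (101 - (1/2)·101) = 101/2.
Price P = 117 - (1/2)·(303/2) = 165/4.
Delta's profit: (165/4 - 16)·(101/2) = 1275.1250.

1275.13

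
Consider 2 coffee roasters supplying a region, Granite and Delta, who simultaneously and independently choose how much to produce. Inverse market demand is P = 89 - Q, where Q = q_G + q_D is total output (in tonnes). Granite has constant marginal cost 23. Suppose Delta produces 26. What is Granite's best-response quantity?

With the rival's output fixed at 26, Granite's profit is π_G = (89 - 26 - q_G)q_G - (23q_G) = (63 - q_G)q_G - (23q_G).
∂π_G/∂q_G = 40 - 2q_G = 0, so q_G = 20.

20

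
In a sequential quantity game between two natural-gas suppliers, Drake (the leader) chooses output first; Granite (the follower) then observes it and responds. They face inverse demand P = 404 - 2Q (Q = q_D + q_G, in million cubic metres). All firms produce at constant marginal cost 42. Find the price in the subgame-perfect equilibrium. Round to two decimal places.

132.50

Solve by backward induction. Given q_D, the follower Granite maximises π_G = (404 - 2q_D - 2q_G)q_G - 42q_G.
Setting the follower's marginal profit to zero, 362 - 2q_D - 4q_G = 0, i.e. q_G = (362 - 2q_D)/4.
The leader anticipates this reaction. Substituting into P = 404 - 2Q gives P = 223 - q_D, so π_D = (223 - q_D)q_D - 42q_D.
Maximising: ∂π_D/∂q_D = 181 - 2q_D = 0, giving q_D = 181/2.
Then q_G = (362 - 2·(181/2))/4 = 181/4.
Total output Q = 543/4, so price P = 404 - 2·(543/4) = 265/2.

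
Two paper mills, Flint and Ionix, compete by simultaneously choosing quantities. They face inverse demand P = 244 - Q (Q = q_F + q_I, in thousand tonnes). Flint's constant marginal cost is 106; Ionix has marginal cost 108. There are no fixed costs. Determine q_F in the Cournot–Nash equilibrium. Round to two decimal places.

46.67

Flint's profit: π_F = (244 - Q)q_F - (106q_F). Setting ∂π_F/∂q_F = 0: 138 - 2q_F - (q_I) = 0.
Ionix's first-order condition: 136 - 2q_I - (q_F) = 0.
Rearranging gives the reaction functions q_F = (138 - q_I)/2 and q_I = (136 - q_F)/2.
Solving the pair: q_F = 140/3, q_I = 134/3.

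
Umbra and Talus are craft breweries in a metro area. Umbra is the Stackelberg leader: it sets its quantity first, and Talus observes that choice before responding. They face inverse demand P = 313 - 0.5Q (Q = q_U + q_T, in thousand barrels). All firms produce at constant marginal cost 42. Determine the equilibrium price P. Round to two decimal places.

109.75

The follower Talus best-responds to any q_U: π_T = (313 - 0.5Q)q_T - 42q_T.
Setting the follower's marginal profit to zero, 271 - (1/2)q_U - q_T = 0, i.e. q_T = (271 - (1/2)q_U).
Umbra substitutes q_T(q_U) into its own profit: π_U = q_U(313 - (1/2)q_U - (271 - (1/2)q_U)/2) - 42q_U = (355/2 - (1/4)q_U)q_U - 42q_U.
Leader FOC: 271/2 - (1/2)q_U = 0, so q_U = 271.
Then q_T = (271 - (1/2)·271) = 271/2.
Total output Q = 813/2, so price P = 313 - (1/2)·(813/2) = 439/4.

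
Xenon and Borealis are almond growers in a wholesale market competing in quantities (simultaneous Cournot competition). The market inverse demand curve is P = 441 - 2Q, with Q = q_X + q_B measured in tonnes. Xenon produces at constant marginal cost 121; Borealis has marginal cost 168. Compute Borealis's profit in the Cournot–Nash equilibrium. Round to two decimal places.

Xenon's profit: π_X = (441 - 2Q)q_X - (121q_X). Setting ∂π_X/∂q_X = 0: 320 - 4q_X - 2(q_B) = 0.
Borealis's first-order condition: 273 - 4q_B - 2(q_X) = 0.
Best responses: q_X = (320 - 2q_B)/4, q_B = (273 - 2q_X)/4.
Solving the pair: q_X = 367/6, q_B = 113/3.
Price P = 441 - 2·(593/6) = 730/3.
Borealis's profit: (730/3 - 168)·(113/3) = 2837.5556.

2837.56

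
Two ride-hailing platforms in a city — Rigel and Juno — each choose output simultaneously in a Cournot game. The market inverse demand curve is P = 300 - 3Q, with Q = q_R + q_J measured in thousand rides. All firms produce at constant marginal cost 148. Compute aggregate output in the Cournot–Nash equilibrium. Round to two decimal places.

A representative firm's profit is π_i = q_i(300 - 3Q) - 148q_i.
Setting ∂π_i/∂q_i = 0 with rivals' quantities fixed: 152 - 6q_i - 3q_j = 0.
By symmetry each firm produces the same amount; substituting q_j = q_i yields q_i = 152/9.
Total output Q = 152/9 + 152/9 = 304/9.

33.78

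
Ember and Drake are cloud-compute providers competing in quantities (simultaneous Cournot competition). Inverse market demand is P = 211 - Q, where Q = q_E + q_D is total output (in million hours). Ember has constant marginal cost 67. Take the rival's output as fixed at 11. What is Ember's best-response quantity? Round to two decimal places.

66.50

With the rival's output fixed at 11, Ember's profit is π_E = (211 - 11 - q_E)q_E - (67q_E) = (200 - q_E)q_E - (67q_E).
∂π_E/∂q_E = 133 - 2q_E = 0, so q_E = 133/2.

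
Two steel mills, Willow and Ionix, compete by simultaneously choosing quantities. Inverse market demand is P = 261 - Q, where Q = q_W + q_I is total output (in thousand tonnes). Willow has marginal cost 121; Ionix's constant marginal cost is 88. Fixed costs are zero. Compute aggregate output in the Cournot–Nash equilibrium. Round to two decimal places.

Willow's profit: π_W = (261 - Q)q_W - (121q_W). Setting ∂π_W/∂q_W = 0: 140 - 2q_W - (q_I) = 0.
Ionix's profit: π_I = (261 - Q)q_I - (88q_I). Setting ∂π_I/∂q_I = 0: 173 - 2q_I - (q_W) = 0.
Rearranging gives the reaction functions q_W = (140 - q_I)/2 and q_I = (173 - q_W)/2.
Substituting one into the other gives q_W = 107/3 and q_I = 206/3.
Total output Q = 107/3 + 206/3 = 313/3.

104.33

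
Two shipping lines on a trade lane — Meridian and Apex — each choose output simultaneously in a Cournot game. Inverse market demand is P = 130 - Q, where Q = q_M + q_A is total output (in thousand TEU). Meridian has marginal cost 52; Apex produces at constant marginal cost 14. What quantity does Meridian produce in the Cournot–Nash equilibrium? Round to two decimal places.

Meridian's profit: π_M = (130 - Q)q_M - (52q_M). Setting ∂π_M/∂q_M = 0: 78 - 2q_M - (q_A) = 0.
Apex's first-order condition: 116 - 2q_A - (q_M) = 0.
So q_M = (78 - q_A)/2 and q_A = (116 - q_M)/2.
Solving the pair: q_M = 40/3, q_A = 154/3.

13.33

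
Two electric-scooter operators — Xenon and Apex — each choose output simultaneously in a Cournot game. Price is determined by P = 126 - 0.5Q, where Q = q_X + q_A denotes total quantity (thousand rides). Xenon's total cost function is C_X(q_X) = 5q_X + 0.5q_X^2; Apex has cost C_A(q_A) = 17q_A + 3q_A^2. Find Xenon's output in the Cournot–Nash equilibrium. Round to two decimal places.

Xenon's profit: π_X = (126 - 0.5Q)q_X - (5q_X + (1/2)q_X²). Setting ∂π_X/∂q_X = 0: 121 - 2q_X - (1/2)(q_A) = 0.
Apex's first-order condition: 109 - 7q_A - (1/2)(q_X) = 0.
So q_X = (121 - (1/2)q_A)/2 and q_A = (109 - (1/2)q_X)/7.
Substituting one into the other gives q_X = 634/11 and q_A = 126/11.

57.64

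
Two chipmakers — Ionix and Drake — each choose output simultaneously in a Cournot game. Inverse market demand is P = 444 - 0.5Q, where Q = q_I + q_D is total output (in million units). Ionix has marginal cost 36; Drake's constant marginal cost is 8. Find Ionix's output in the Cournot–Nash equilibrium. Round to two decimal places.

253.33

Ionix's profit: π_I = (444 - 0.5Q)q_I - (36q_I). Setting ∂π_I/∂q_I = 0: 408 - q_I - (1/2)(q_D) = 0.
Drake's first-order condition: 436 - q_D - (1/2)(q_I) = 0.
Best responses: q_I = (408 - (1/2)q_D), q_D = (436 - (1/2)q_I).
Solving the pair: q_I = 760/3, q_D = 928/3.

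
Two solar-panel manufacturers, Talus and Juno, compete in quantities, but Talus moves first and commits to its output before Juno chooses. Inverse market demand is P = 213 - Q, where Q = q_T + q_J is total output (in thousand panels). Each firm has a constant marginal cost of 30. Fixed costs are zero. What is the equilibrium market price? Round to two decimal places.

75.75

Solve by backward induction. Given q_T, the follower Juno maximises π_J = (213 - q_T - q_J)q_J - 30q_J.
Setting the follower's marginal profit to zero, 183 - q_T - 2q_J = 0, i.e. q_J = (183 - q_T)/2.
Talus substitutes q_J(q_T) into its own profit: π_T = q_T(213 - q_T - (183 - q_T)/2) - 30q_T = (243/2 - (1/2)q_T)q_T - 30q_T.
The leader's first-order condition 183/2 - q_T = 0 yields q_T = 183/2.
Then q_J = (183 - 183/2)/2 = 183/4.
Total output Q = 549/4, so price P = 213 - 549/4 = 303/4.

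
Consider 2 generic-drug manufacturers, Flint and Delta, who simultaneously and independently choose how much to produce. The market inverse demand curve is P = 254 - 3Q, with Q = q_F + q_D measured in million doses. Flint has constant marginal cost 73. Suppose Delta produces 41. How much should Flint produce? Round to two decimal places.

9.67

With the rival's output fixed at 41, Flint's profit is π_F = (254 - 3·41 - 3q_F)q_F - (73q_F) = (131 - 3q_F)q_F - (73q_F).
∂π_F/∂q_F = 58 - 6q_F = 0, so q_F = 29/3.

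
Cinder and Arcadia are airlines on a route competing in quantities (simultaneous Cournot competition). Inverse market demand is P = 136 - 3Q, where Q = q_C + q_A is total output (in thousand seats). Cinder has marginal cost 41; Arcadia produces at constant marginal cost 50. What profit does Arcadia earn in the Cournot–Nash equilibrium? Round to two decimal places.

219.59

Cinder's profit: π_C = (136 - 3Q)q_C - (41q_C). Setting ∂π_C/∂q_C = 0: 95 - 6q_C - 3(q_A) = 0.
Arcadia's first-order condition: 86 - 6q_A - 3(q_C) = 0.
So q_C = (95 - 3q_A)/6 and q_A = (86 - 3q_C)/6.
Solving the pair: q_C = 104/9, q_A = 77/9.
Price P = 136 - 3·(181/9) = 227/3.
Arcadia's profit: (227/3 - 50)·(77/9) = 219.5926.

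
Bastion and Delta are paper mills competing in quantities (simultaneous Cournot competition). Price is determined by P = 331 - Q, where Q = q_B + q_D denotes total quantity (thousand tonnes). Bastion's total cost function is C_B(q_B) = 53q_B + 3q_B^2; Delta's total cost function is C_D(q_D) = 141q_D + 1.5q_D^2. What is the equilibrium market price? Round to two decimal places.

Bastion's profit: π_B = (331 - Q)q_B - (53q_B + 3q_B²). Setting ∂π_B/∂q_B = 0: 278 - 8q_B - (q_D) = 0.
Delta's first-order condition: 190 - 5q_D - (q_B) = 0.
Best responses: q_B = (278 - q_D)/8, q_D = (190 - q_B)/5.
Solving the pair: q_B = 400/13, q_D = 414/13.
Total output Q = 814/13, so price P = 331 - 814/13 = 268.3846.

268.38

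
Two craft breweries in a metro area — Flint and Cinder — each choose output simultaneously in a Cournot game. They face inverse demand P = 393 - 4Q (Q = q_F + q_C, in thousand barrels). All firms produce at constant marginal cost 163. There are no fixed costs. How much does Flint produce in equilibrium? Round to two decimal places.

19.17

A representative firm's profit is π_i = q_i(393 - 4Q) - 163q_i.
Setting ∂π_i/∂q_i = 0 with rivals' quantities fixed: 230 - 8q_i - 4q_j = 0.
With identical firms every q_j equals q_i, so q_j = q_i and 230 = 12q_i, giving q_i = 115/6.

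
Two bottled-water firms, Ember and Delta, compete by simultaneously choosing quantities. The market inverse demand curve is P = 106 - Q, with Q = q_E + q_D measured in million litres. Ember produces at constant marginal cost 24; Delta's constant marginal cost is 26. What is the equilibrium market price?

52

Ember's profit: π_E = (106 - Q)q_E - (24q_E). Setting ∂π_E/∂q_E = 0: 82 - 2q_E - (q_D) = 0.
Delta's profit: π_D = (106 - Q)q_D - (26q_D). Setting ∂π_D/∂q_D = 0: 80 - 2q_D - (q_E) = 0.
Rearranging gives the reaction functions q_E = (82 - q_D)/2 and q_D = (80 - q_E)/2.
Substituting one into the other gives q_E = 28 and q_D = 26.
Total output Q = 54, so price P = 106 - 54 = 52.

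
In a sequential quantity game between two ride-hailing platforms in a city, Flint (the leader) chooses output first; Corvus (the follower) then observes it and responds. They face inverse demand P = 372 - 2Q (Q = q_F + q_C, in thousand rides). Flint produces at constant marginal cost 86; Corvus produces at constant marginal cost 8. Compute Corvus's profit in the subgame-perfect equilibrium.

Solve by backward induction. Given q_F, the follower Corvus maximises π_C = (372 - 2q_F - 2q_C)q_C - 8q_C.
∂π_C/∂q_C = 364 - 2q_F - 4q_C = 0 gives the reaction function q_C = (364 - 2q_F)/4.
Flint substitutes q_C(q_F) into its own profit: π_F = q_F(372 - 2q_F - (364 - 2q_F)/2) - 86q_F = (190 - q_F)q_F - 86q_F.
The leader's first-order condition 104 - 2q_F = 0 yields q_F = 52.
Then q_C = (364 - 2·52)/4 = 65.
Price P = 372 - 2·117 = 138.
Corvus's profit: (138 - 8)·65 = 8450.

8450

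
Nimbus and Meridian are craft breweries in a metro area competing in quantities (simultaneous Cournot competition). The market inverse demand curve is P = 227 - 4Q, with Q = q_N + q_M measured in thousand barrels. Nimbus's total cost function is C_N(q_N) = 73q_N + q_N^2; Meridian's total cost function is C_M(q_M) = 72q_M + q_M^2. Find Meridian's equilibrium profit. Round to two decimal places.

Nimbus's profit: π_N = (227 - 4Q)q_N - (73q_N + q_N²). Setting ∂π_N/∂q_N = 0: 154 - 10q_N - 4(q_M) = 0.
Meridian's profit: π_M = (227 - 4Q)q_M - (72q_M + q_M²). Setting ∂π_M/∂q_M = 0: 155 - 10q_M - 4(q_N) = 0.
So q_N = (154 - 4q_M)/10 and q_M = (155 - 4q_N)/10.
Solving the pair: q_N = 230/21, q_M = 467/42.
Price P = 227 - 4·(309/14) = 971/7.
Meridian's profit: (971/7)·(467/42) - 72·(467/42) - (467/42)² = 618.1661.

618.17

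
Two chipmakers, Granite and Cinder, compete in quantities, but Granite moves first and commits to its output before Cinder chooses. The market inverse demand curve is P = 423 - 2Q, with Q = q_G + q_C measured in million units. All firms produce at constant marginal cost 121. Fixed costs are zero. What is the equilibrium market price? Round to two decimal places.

Solve by backward induction. Given q_G, the follower Cinder maximises π_C = (423 - 2q_G - 2q_C)q_C - 121q_C.
∂π_C/∂q_C = 302 - 2q_G - 4q_C = 0 gives the reaction function q_C = (302 - 2q_G)/4.
The leader anticipates this reaction. Substituting into P = 423 - 2Q gives P = 272 - q_G, so π_G = (272 - q_G)q_G - 121q_G.
Leader FOC: 151 - 2q_G = 0, so q_G = 151/2.
Then q_C = (302 - 2·(151/2))/4 = 151/4.
Total output Q = 453/4, so price P = 423 - 2·(453/4) = 393/2.

196.50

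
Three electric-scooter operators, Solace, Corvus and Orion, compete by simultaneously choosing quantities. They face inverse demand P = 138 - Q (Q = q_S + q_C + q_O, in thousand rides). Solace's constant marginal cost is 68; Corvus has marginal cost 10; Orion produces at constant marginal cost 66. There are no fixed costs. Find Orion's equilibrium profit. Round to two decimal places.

Solace's profit: π_S = (138 - Q)q_S - (68q_S). Setting ∂π_S/∂q_S = 0: 70 - 2q_S - (q_C + q_O) = 0.
Corvus's profit: π_C = (138 - Q)q_C - (10q_C). Setting ∂π_C/∂q_C = 0: 128 - 2q_C - (q_S + q_O) = 0.
Orion's first-order condition: 72 - 2q_O - (q_S + q_C) = 0.
Adding the 3 conditions: 270 − 2Q − 2Q = 0, i.e. Q = 135/2.
Back-substituting: q_S = (70 − 135/2) = 5/2, q_C = (128 − 135/2) = 121/2, q_O = (72 − 135/2) = 9/2.
Price P = 138 - 135/2 = 141/2.
Orion's profit: (141/2 - 66)·(9/2) = 81/4.

20.25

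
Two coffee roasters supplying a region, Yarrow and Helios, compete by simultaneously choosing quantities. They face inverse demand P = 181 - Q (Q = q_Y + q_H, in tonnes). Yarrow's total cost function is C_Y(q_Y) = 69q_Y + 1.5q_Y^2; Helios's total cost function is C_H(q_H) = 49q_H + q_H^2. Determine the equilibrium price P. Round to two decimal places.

Yarrow's profit: π_Y = (181 - Q)q_Y - (69q_Y + (3/2)q_Y²). Setting ∂π_Y/∂q_Y = 0: 112 - 5q_Y - (q_H) = 0.
Helios's profit: π_H = (181 - Q)q_H - (49q_H + q_H²). Setting ∂π_H/∂q_H = 0: 132 - 4q_H - (q_Y) = 0.
Best responses: q_Y = (112 - q_H)/5, q_H = (132 - q_Y)/4.
Solving the pair: q_Y = 316/19, q_H = 548/19.
Total output Q = 864/19, so price P = 181 - 864/19 = 135.5263.

135.53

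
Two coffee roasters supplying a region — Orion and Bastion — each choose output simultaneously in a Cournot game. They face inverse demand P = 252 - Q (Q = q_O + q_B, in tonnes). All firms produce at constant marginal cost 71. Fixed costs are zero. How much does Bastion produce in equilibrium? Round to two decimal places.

Each firm earns π_i = (252 - Q)q_i - 71q_i.
First-order condition (treating rivals' output as given): 181 - 2q_i - q_j = 0.
With identical firms every q_j equals q_i, so q_j = q_i and 181 = 3q_i, giving q_i = 181/3.

60.33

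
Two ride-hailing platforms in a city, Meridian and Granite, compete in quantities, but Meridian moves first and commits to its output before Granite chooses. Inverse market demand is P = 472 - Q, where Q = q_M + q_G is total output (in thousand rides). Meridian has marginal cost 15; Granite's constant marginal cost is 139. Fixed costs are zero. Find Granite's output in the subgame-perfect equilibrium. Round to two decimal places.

21.25

The follower Granite best-responds to any q_M: π_G = (472 - Q)q_G - 139q_G.
Setting the follower's marginal profit to zero, 333 - q_M - 2q_G = 0, i.e. q_G = (333 - q_M)/2.
The leader anticipates this reaction. Substituting into P = 472 - Q gives P = 611/2 - (1/2)q_M, so π_M = (611/2 - (1/2)q_M)q_M - 15q_M.
Leader FOC: 581/2 - q_M = 0, so q_M = 581/2.
Then q_G = (333 - 581/2)/2 = 85/4.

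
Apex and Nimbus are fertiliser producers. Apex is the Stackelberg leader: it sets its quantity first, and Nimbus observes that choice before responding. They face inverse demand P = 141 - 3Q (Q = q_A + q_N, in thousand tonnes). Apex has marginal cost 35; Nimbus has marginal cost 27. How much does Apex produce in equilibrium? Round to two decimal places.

16.33

Solve by backward induction. Given q_A, the follower Nimbus maximises π_N = (141 - 3q_A - 3q_N)q_N - 27q_N.
Setting the follower's marginal profit to zero, 114 - 3q_A - 6q_N = 0, i.e. q_N = (114 - 3q_A)/6.
Apex substitutes q_N(q_A) into its own profit: π_A = q_A(141 - 3q_A - (114 - 3q_A)/2) - 35q_A = (84 - (3/2)q_A)q_A - 35q_A.
The leader's first-order condition 49 - 3q_A = 0 yields q_A = 49/3.
Then q_N = (114 - 3·(49/3))/6 = 65/6.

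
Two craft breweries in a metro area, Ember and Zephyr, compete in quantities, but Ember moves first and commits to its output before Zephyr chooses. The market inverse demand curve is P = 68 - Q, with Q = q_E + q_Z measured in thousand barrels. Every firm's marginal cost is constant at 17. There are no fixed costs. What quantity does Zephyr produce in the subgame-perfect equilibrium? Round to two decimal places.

Solve by backward induction. Given q_E, the follower Zephyr maximises π_Z = (68 - q_E - q_Z)q_Z - 17q_Z.
Setting the follower's marginal profit to zero, 51 - q_E - 2q_Z = 0, i.e. q_Z = (51 - q_E)/2.
Ember substitutes q_Z(q_E) into its own profit: π_E = q_E(68 - q_E - (51 - q_E)/2) - 17q_E = (85/2 - (1/2)q_E)q_E - 17q_E.
The leader's first-order condition 51/2 - q_E = 0 yields q_E = 51/2.
Then q_Z = (51 - 51/2)/2 = 51/4.

12.75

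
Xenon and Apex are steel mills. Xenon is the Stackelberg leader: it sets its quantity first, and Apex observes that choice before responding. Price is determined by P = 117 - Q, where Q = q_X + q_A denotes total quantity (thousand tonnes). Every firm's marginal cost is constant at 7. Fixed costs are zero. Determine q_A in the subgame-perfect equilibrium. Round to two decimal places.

27.50

The follower Apex best-responds to any q_X: π_A = (117 - Q)q_A - 7q_A.
∂π_A/∂q_A = 110 - q_X - 2q_A = 0 gives the reaction function q_A = (110 - q_X)/2.
Xenon substitutes q_A(q_X) into its own profit: π_X = q_X(117 - q_X - (110 - q_X)/2) - 7q_X = (62 - (1/2)q_X)q_X - 7q_X.
Leader FOC: 55 - q_X = 0, so q_X = 55.
Then q_A = (110 - 55)/2 = 55/2.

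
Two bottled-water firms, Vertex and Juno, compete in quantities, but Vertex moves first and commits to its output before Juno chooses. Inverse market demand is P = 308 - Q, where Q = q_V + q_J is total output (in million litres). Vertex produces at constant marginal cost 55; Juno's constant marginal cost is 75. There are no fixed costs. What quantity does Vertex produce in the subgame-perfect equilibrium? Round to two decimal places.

Solve by backward induction. Given q_V, the follower Juno maximises π_J = (308 - q_V - q_J)q_J - 75q_J.
∂π_J/∂q_J = 233 - q_V - 2q_J = 0 gives the reaction function q_J = (233 - q_V)/2.
The leader anticipates this reaction. Substituting into P = 308 - Q gives P = 383/2 - (1/2)q_V, so π_V = (383/2 - (1/2)q_V)q_V - 55q_V.
The leader's first-order condition 273/2 - q_V = 0 yields q_V = 273/2.
Then q_J = (233 - 273/2)/2 = 193/4.

136.50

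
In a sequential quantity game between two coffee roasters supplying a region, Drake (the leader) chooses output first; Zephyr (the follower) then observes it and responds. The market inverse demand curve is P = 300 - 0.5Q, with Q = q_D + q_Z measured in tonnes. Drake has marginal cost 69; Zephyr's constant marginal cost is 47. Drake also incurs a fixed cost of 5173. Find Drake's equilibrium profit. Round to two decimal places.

5747.25

Solve by backward induction. Given q_D, the follower Zephyr maximises π_Z = (300 - (1/2)q_D - (1/2)q_Z)q_Z - 47q_Z.
Setting the follower's marginal profit to zero, 253 - (1/2)q_D - q_Z = 0, i.e. q_Z = (253 - (1/2)q_D).
The leader anticipates this reaction. Substituting into P = 300 - 0.5Q gives P = 347/2 - (1/4)q_D, so π_D = (347/2 - (1/4)q_D)q_D - 69q_D.
Maximising: ∂π_D/∂q_D = 209/2 - (1/2)q_D = 0, giving q_D = 209.
Then q_Z = (253 - (1/2)·209) = 297/2.
Price P = 300 - (1/2)·(715/2) = 485/4.
Drake's profit: (485/4 - 69)·209 - 5173 = 5747.2500.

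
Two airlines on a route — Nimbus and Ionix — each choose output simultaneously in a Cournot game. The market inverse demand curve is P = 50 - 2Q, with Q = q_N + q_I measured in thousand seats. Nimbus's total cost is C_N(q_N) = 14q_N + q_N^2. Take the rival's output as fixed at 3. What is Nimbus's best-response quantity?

5

With the rival's output fixed at 3, Nimbus's profit is π_N = (50 - 2·3 - 2q_N)q_N - (14q_N + q_N²) = (44 - 2q_N)q_N - (14q_N + q_N²).
∂π_N/∂q_N = 30 - 6q_N = 0, so q_N = 5.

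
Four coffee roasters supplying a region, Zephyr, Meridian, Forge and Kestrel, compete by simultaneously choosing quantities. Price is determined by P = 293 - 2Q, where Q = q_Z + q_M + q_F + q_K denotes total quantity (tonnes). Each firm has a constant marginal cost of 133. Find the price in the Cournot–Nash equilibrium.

Each firm earns π_i = (293 - 2Q)q_i - 133q_i.
First-order condition (treating rivals' output as given): 160 - 4q_i - 2·Σ_{j≠i} q_j = 0.
With identical firms every q_j equals q_i, so Σ_{j≠i} q_j = 3q_i and 160 = 10q_i, giving q_i = 16.
Total output Q = 64, so price P = 293 - 2·64 = 165.

165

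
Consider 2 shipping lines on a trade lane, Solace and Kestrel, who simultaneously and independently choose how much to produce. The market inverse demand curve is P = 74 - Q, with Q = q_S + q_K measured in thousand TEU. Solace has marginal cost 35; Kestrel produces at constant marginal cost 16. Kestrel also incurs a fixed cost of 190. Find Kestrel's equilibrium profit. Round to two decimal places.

468.78

Solace's profit: π_S = (74 - Q)q_S - (35q_S). Setting ∂π_S/∂q_S = 0: 39 - 2q_S - (q_K) = 0.
Kestrel's first-order condition: 58 - 2q_K - (q_S) = 0.
So q_S = (39 - q_K)/2 and q_K = (58 - q_S)/2.
Substituting one into the other gives q_S = 20/3 and q_K = 77/3.
Price P = 74 - 97/3 = 125/3.
Kestrel's profit: (125/3 - 16)·(77/3) - 190 = 468.7778.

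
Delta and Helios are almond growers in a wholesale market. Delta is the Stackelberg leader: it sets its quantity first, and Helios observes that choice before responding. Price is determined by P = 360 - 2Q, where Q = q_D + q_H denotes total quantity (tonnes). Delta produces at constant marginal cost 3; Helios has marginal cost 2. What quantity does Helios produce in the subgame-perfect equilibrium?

The follower Helios best-responds to any q_D: π_H = (360 - 2Q)q_H - 2q_H.
Follower FOC: 358 - 2q_D - 4q_H = 0, so q_H(q_D) = (358 - 2q_D)/4.
The leader anticipates this reaction. Substituting into P = 360 - 2Q gives P = 181 - q_D, so π_D = (181 - q_D)q_D - 3q_D.
Leader FOC: 178 - 2q_D = 0, so q_D = 89.
Then q_H = (358 - 2·89)/4 = 45.

45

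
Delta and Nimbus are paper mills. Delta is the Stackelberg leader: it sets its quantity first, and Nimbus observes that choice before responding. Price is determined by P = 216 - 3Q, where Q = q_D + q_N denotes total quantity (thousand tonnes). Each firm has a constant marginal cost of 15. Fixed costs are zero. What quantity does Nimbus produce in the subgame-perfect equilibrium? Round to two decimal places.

The follower Nimbus best-responds to any q_D: π_N = (216 - 3Q)q_N - 15q_N.
∂π_N/∂q_N = 201 - 3q_D - 6q_N = 0 gives the reaction function q_N = (201 - 3q_D)/6.
The leader anticipates this reaction. Substituting into P = 216 - 3Q gives P = 231/2 - (3/2)q_D, so π_D = (231/2 - (3/2)q_D)q_D - 15q_D.
Maximising: ∂π_D/∂q_D = 201/2 - 3q_D = 0, giving q_D = 67/2.
Then q_N = (201 - 3·(67/2))/6 = 67/4.

16.75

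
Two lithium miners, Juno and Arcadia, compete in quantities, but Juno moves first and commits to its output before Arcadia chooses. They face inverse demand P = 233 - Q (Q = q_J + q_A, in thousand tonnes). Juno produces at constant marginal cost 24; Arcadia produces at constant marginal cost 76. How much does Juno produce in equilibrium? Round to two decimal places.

130.50

Solve by backward induction. Given q_J, the follower Arcadia maximises π_A = (233 - q_J - q_A)q_A - 76q_A.
∂π_A/∂q_A = 157 - q_J - 2q_A = 0 gives the reaction function q_A = (157 - q_J)/2.
The leader anticipates this reaction. Substituting into P = 233 - Q gives P = 309/2 - (1/2)q_J, so π_J = (309/2 - (1/2)q_J)q_J - 24q_J.
Leader FOC: 261/2 - q_J = 0, so q_J = 261/2.
Then q_A = (157 - 261/2)/2 = 53/4.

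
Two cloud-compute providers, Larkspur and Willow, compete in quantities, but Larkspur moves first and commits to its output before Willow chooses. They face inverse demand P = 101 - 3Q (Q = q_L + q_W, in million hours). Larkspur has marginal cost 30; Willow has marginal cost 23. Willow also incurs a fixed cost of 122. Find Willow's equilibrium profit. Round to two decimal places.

54.33

The follower Willow best-responds to any q_L: π_W = (101 - 3Q)q_W - 23q_W.
Follower FOC: 78 - 3q_L - 6q_W = 0, so q_W(q_L) = (78 - 3q_L)/6.
The leader anticipates this reaction. Substituting into P = 101 - 3Q gives P = 62 - (3/2)q_L, so π_L = (62 - (3/2)q_L)q_L - 30q_L.
Maximising: ∂π_L/∂q_L = 32 - 3q_L = 0, giving q_L = 32/3.
Then q_W = (78 - 3·(32/3))/6 = 23/3.
Price P = 101 - 3·(55/3) = 46.
Willow's profit: (46 - 23)·(23/3) - 122 = 163/3.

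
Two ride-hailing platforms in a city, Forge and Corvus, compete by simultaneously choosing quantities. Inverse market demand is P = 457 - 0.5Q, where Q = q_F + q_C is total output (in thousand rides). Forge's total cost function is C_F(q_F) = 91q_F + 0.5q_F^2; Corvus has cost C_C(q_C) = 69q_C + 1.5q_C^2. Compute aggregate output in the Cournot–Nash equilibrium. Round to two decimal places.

240.39

Forge's profit: π_F = (457 - 0.5Q)q_F - (91q_F + (1/2)q_F²). Setting ∂π_F/∂q_F = 0: 366 - 2q_F - (1/2)(q_C) = 0.
Corvus's profit: π_C = (457 - 0.5Q)q_C - (69q_C + (3/2)q_C²). Setting ∂π_C/∂q_C = 0: 388 - 4q_C - (1/2)(q_F) = 0.
Best responses: q_F = (366 - (1/2)q_C)/2, q_C = (388 - (1/2)q_F)/4.
Substituting one into the other gives q_F = 163.8710 and q_C = 76.5161.
Total output Q = 163.8710 + 76.5161 = 240.3871.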